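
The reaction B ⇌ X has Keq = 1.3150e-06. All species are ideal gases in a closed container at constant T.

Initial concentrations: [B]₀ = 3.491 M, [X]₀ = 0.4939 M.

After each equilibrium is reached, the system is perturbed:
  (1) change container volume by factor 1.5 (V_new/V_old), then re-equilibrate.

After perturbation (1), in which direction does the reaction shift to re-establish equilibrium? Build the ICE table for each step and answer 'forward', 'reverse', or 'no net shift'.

Q₀ = 0.1415 vs Keq = 1.3150e-06 ⇒ Q>K, reverse
Step 1:
                    B           X
  init          3.491      0.4939
  Δ            0.4939     -0.4939
  eq            3.985  5.2401e-06
  solve Keq expr → x = -0.4939; check Q = 1.3150e-06
Then change container volume by factor 1.5 (V_new/V_old).
Step 2:
                    B           X
  init          2.657  3.4934e-06
  Δ                 0           0
  eq            2.657  3.4934e-06
  solve Keq expr → x = 0; check Q = 1.3150e-06

Direction: no net shift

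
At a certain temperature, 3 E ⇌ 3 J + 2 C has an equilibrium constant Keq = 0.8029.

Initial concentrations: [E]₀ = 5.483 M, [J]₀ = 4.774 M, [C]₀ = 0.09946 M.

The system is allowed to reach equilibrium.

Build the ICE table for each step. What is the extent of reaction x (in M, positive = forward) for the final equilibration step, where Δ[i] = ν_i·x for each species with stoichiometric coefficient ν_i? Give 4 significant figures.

Q₀ = 0.00653 vs Keq = 0.8029 ⇒ Q<K, forward
Step 1:
                  E         J         C
  I           5.483     4.774   0.09946
  C         -0.8536    0.8536    0.5691
  E           4.629     5.628    0.6685
  solve Keq expr → x = 0.2845; check Q = 0.8029

x = 0.2845 M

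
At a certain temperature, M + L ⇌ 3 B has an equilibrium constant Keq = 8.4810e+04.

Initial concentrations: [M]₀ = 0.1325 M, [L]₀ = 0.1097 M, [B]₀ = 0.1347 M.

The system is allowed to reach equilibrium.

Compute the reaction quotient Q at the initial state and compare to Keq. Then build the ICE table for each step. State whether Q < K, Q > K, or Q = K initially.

Q₀ = 0.1681; Q < K (proceeds forward)

Q₀ = 0.1681 vs Keq = 8.4810e+04 ⇒ Q<K, forward
Step 1:
                  M         L         B
  I          0.1325    0.1097    0.1347
  C         -0.1096   -0.1096    0.3289
  E         0.02285 5.1428e-05    0.4636
  solve Keq expr → x = 0.1096; check Q = 8.4810e+04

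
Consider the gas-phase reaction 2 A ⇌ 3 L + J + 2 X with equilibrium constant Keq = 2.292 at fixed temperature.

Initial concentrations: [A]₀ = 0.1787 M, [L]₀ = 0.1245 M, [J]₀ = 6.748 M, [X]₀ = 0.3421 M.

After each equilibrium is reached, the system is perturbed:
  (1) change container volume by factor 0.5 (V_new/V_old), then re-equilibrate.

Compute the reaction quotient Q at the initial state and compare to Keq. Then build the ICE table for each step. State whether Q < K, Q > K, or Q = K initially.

Q₀ = 0.04772 vs Keq = 2.292 ⇒ Q<K, forward
Step 1:
                   A          L          J          X
  Initial     0.1787     0.1245      6.748     0.3421
  Change    -0.08534      0.128    0.04267    0.08534
  Equil      0.09336     0.2525      6.791     0.4274
  solve Keq expr → x = 0.04267; check Q = 2.292
Then change container volume by factor 0.5 (V_new/V_old).
Step 2:
                   A          L          J          X
  Initial     0.1867      0.505      13.58     0.8549
  Change      0.1265    -0.1897   -0.06324    -0.1265
  Equil       0.3132     0.3153      13.52     0.7284
  solve Keq expr → x = -0.06324; check Q = 2.292

Q₀ = 0.04772; Q < K (proceeds forward)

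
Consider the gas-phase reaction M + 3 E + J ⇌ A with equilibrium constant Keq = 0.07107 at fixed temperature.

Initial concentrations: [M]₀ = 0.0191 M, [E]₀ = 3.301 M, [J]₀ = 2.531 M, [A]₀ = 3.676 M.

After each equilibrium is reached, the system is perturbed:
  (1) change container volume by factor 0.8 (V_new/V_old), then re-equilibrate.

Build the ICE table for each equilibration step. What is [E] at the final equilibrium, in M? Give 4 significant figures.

[E]_eq = 4.623 M

Q₀ = 2.114 vs Keq = 0.07107 ⇒ Q>K, reverse
Step 1:
                  M         E         J         A
  I          0.0191     3.301     2.531     3.676
  C          0.2452    0.7357    0.2452   -0.2452
  E          0.2643     4.037     2.776     3.431
  solve Keq expr → x = -0.2452; check Q = 0.07107
Then change container volume by factor 0.8 (V_new/V_old).
Step 2:
                  M         E         J         A
  I          0.3304     5.046      3.47     4.288
  C          -0.141   -0.4229    -0.141     0.141
  E          0.1895     4.623     3.329     4.429
  solve Keq expr → x = 0.141; check Q = 0.07107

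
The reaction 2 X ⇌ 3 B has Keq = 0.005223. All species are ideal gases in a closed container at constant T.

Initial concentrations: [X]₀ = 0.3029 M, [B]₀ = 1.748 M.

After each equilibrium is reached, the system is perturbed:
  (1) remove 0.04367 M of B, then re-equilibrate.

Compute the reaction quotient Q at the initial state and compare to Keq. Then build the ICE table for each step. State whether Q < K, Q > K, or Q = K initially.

Q₀ = 58.21 vs Keq = 0.005223 ⇒ Q>K, reverse
Step 1:
                   X          B
  Initial     0.3029      1.748
  Change       1.026     -1.538
  Equil        1.328     0.2097
  solve Keq expr → x = -0.5128; check Q = 0.005223
Then remove 0.04367 M of B.
Step 2:
                   X          B
  Initial      1.328      0.166
  Change     -0.0272     0.0408
  Equil        1.301     0.2068
  solve Keq expr → x = 0.0136; check Q = 0.005223

Q₀ = 58.21; Q > K (proceeds reverse)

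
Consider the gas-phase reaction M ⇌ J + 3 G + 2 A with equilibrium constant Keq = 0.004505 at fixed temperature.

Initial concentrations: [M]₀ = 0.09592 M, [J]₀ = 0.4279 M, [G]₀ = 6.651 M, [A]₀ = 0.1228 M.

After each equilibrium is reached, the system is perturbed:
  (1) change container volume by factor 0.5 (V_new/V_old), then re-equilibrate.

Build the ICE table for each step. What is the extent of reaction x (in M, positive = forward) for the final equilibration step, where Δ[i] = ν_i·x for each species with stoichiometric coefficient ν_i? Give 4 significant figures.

Q₀ = 19.79 vs Keq = 0.004505 ⇒ Q>K, reverse
Step 1:
                  M         J         G         A
  init      0.09592    0.4279     6.651    0.1228
  Δ         0.06007  -0.06007   -0.1802   -0.1201
  eq          0.156    0.3678     6.471  0.002655
  solve Keq expr → x = -0.06007; check Q = 0.004505
Then change container volume by factor 0.5 (V_new/V_old).
Step 2:
                  M         J         G         A
  init        0.312    0.7357     12.94  0.005311
  Δ        0.002183 -0.002183  -0.00655 -0.004367
  eq         0.3142    0.7335     12.94 9.4425e-04
  solve Keq expr → x = -0.002183; check Q = 0.004505

x = -0.002183 M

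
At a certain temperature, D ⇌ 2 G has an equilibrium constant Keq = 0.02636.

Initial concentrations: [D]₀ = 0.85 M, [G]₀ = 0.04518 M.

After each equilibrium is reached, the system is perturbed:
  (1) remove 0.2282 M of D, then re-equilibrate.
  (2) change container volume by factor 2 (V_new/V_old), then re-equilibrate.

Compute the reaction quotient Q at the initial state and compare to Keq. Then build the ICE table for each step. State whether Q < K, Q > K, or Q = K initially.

Q₀ = 0.002401 vs Keq = 0.02636 ⇒ Q<K, forward
Step 1:
                   D          G
  init          0.85    0.04518
  Δ         -0.05002        0.1
  eq             0.8     0.1452
  solve Keq expr → x = 0.05002; check Q = 0.02636
Then remove 0.2282 M of D.
Step 2:
                   D          G
  init        0.5718     0.1452
  Δ          0.01065   -0.02131
  eq          0.5824     0.1239
  solve Keq expr → x = -0.01065; check Q = 0.02636
Then change container volume by factor 2 (V_new/V_old).
Step 3:
                   D          G
  init        0.2912    0.06195
  Δ         -0.01192    0.02385
  eq          0.2793     0.0858
  solve Keq expr → x = 0.01192; check Q = 0.02636

Q₀ = 0.002401; Q < K (proceeds forward)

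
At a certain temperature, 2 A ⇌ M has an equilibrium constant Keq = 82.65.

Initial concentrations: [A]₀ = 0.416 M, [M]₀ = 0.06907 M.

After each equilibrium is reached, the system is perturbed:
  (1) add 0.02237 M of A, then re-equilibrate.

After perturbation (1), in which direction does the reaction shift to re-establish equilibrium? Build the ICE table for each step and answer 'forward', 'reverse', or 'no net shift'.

Direction: forward

Q₀ = 0.3991 vs Keq = 82.65 ⇒ Q<K, forward
Step 1:
                   A          M
  init         0.416    0.06907
  Δ           -0.361     0.1805
  eq         0.05495     0.2496
  solve Keq expr → x = 0.1805; check Q = 82.65
Then add 0.02237 M of A.
Step 2:
                   A          M
  init       0.07732     0.2496
  Δ         -0.02121    0.01061
  eq         0.05611     0.2602
  solve Keq expr → x = 0.01061; check Q = 82.65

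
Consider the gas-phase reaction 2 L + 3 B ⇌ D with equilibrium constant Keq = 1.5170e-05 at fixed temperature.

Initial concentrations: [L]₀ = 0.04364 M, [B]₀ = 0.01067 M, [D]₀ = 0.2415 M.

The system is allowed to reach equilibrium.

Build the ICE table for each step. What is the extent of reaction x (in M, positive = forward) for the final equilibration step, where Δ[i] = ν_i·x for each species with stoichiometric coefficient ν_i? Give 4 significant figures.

x = -0.2415 M

Q₀ = 1.0439e+08 vs Keq = 1.5170e-05 ⇒ Q>K, reverse
Step 1:
                    L           B           D
  init        0.04364     0.01067      0.2415
  Δ             0.483      0.7245     -0.2415
  eq           0.5266      0.7352  1.6717e-06
  solve Keq expr → x = -0.2415; check Q = 1.5170e-05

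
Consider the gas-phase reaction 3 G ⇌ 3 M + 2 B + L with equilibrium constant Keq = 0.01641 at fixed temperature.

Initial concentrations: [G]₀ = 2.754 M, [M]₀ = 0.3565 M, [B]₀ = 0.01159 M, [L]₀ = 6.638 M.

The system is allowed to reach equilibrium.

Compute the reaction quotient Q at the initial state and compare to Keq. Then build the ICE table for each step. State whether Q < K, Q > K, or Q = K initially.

Q₀ = 1.9342e-06 vs Keq = 0.01641 ⇒ Q<K, forward
Step 1:
                   G          M          B          L
  Initial      2.754     0.3565    0.01159      6.638
  Change     -0.3942     0.3942     0.2628     0.1314
  Equil         2.36     0.7507     0.2744      6.769
  solve Keq expr → x = 0.1314; check Q = 0.01641

Q₀ = 1.9342e-06; Q < K (proceeds forward)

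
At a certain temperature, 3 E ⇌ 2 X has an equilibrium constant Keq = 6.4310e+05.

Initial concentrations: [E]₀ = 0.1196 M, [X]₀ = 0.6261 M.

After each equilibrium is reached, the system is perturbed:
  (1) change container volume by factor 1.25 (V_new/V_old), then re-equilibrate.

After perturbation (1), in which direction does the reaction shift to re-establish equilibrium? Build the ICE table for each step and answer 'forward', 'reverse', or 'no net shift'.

Direction: reverse

Q₀ = 229.1 vs Keq = 6.4310e+05 ⇒ Q<K, forward
Step 1:
                   E          X
  Initial     0.1196     0.6261
  Change     -0.1105    0.07365
  Equil     0.009131     0.6997
  solve Keq expr → x = 0.03682; check Q = 6.4310e+05
Then change container volume by factor 1.25 (V_new/V_old).
Step 2:
                   E          X
  Initial   0.007305     0.5598
  Change  5.6057e-04 -3.7372e-04
  Equil     0.007866     0.5594
  solve Keq expr → x = -1.8686e-04; check Q = 6.4310e+05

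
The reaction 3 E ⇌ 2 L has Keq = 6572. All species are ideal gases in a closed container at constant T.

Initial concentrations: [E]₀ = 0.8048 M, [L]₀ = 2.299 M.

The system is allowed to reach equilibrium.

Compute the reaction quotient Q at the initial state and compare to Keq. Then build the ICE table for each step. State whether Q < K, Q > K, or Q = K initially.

Q₀ = 10.14 vs Keq = 6572 ⇒ Q<K, forward
Step 1:
                  E         L
  init       0.8048     2.299
  Δ         -0.6996    0.4664
  eq         0.1052     2.765
  solve Keq expr → x = 0.2332; check Q = 6572

Q₀ = 10.14; Q < K (proceeds forward)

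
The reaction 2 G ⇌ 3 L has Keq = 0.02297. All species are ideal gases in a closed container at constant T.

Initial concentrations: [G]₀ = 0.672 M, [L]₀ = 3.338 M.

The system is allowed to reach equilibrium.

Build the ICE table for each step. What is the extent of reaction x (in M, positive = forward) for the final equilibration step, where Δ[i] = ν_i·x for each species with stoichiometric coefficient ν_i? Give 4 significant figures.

x = -0.9361 M

Q₀ = 82.36 vs Keq = 0.02297 ⇒ Q>K, reverse
Step 1:
                   G          L
  I            0.672      3.338
  C            1.872     -2.808
  E            2.544     0.5298
  solve Keq expr → x = -0.9361; check Q = 0.02297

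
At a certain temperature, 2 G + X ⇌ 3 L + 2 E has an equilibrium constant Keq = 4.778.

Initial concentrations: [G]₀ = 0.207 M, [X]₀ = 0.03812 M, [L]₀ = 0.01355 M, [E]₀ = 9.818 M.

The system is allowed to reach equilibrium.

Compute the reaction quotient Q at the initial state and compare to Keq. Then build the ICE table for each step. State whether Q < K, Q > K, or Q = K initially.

Q₀ = 0.1468; Q < K (proceeds forward)

Q₀ = 0.1468 vs Keq = 4.778 ⇒ Q<K, forward
Step 1:
                  G         X         L         E
  Initial     0.207   0.03812   0.01355     9.818
  Change   -0.01617 -0.008085   0.02426   0.01617
  Equil      0.1908   0.03003   0.03781     9.834
  solve Keq expr → x = 0.008085; check Q = 4.778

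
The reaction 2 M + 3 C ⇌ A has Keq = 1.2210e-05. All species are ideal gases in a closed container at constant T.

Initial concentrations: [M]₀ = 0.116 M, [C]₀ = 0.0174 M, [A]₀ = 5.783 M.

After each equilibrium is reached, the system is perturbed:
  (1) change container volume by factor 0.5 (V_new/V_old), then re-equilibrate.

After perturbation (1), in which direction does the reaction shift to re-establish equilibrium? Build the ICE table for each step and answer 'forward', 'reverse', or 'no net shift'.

Q₀ = 8.1581e+07 vs Keq = 1.2210e-05 ⇒ Q>K, reverse
Step 1:
                  M         C         A
  Initial     0.116    0.0174     5.783
  Change      8.271     12.41    -4.136
  Equil       8.387     12.42     1.647
  solve Keq expr → x = -4.136; check Q = 1.2210e-05
Then change container volume by factor 0.5 (V_new/V_old).
Step 2:
                  M         C         A
  Initial     16.77     24.85     3.295
  Change       -5.8    -8.699       2.9
  Equil       10.98     16.15     6.194
  solve Keq expr → x = 2.9; check Q = 1.2210e-05

Direction: forward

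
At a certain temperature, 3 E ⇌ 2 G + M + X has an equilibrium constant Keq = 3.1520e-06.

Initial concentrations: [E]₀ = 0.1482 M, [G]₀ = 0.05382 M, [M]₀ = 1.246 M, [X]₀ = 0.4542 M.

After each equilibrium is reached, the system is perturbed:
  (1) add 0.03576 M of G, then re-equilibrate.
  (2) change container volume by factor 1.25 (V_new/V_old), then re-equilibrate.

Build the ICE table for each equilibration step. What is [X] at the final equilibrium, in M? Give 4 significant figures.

[X]_eq = 0.3277 M

Q₀ = 0.5036 vs Keq = 3.1520e-06 ⇒ Q>K, reverse
Step 1:
                  E         G         M         X
  I          0.1482   0.05382     1.246    0.4542
  C         0.08033  -0.05355  -0.02678  -0.02678
  E          0.2285 2.6868e-04     1.219    0.4274
  solve Keq expr → x = -0.02678; check Q = 3.1520e-06
Then add 0.03576 M of G.
Step 2:
                  E         G         M         X
  I          0.2285   0.03603     1.219    0.4274
  C         0.05347  -0.03565  -0.01782  -0.01782
  E           0.282 3.7901e-04     1.201    0.4096
  solve Keq expr → x = -0.01782; check Q = 3.1520e-06
Then change container volume by factor 1.25 (V_new/V_old).
Step 3:
                  E         G         M         X
  I          0.2256 3.0321e-04    0.9611    0.3277
  C       -5.3483e-05 3.5656e-05 1.7828e-05 1.7828e-05
  E          0.2255 3.3886e-04    0.9611    0.3277
  solve Keq expr → x = 1.7828e-05; check Q = 3.1520e-06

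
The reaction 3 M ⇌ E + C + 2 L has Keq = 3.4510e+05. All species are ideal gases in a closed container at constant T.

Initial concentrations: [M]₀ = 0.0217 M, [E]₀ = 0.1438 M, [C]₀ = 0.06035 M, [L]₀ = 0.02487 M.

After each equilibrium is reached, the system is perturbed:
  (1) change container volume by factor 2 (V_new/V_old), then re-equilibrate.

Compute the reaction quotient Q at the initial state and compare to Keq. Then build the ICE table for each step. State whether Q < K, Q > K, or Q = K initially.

Q₀ = 0.5253 vs Keq = 3.4510e+05 ⇒ Q<K, forward
Step 1:
                    M           E           C           L
  Initial      0.0217      0.1438     0.06035     0.02487
  Change     -0.02134    0.007115    0.007115     0.01423
  Equil    3.5596e-04      0.1509     0.06746      0.0391
  solve Keq expr → x = 0.007115; check Q = 3.4510e+05
Then change container volume by factor 2 (V_new/V_old).
Step 2:
                    M           E           C           L
  Initial  1.7798e-04     0.07546     0.03373     0.01955
  Change  -3.6575e-05  1.2192e-05  1.2192e-05  2.4383e-05
  Equil    1.4140e-04     0.07547     0.03374     0.01957
  solve Keq expr → x = 1.2192e-05; check Q = 3.4510e+05

Q₀ = 0.5253; Q < K (proceeds forward)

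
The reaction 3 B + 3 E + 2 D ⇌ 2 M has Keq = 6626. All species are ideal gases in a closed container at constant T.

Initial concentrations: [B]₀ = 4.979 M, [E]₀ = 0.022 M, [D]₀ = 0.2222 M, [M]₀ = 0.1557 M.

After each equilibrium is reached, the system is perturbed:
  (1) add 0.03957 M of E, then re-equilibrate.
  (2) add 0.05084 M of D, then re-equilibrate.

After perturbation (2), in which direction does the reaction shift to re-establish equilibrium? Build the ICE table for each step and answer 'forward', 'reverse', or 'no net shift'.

Direction: forward

Q₀ = 373.6 vs Keq = 6626 ⇒ Q<K, forward
Step 1:
                  B         E         D         M
  I           4.979     0.022    0.2222    0.1557
  C          -0.013    -0.013 -0.008664  0.008664
  E           4.966  0.009005    0.2135    0.1644
  solve Keq expr → x = 0.004332; check Q = 6626
Then add 0.03957 M of E.
Step 2:
                  B         E         D         M
  I           4.966   0.04857    0.2135    0.1644
  C        -0.03773  -0.03773  -0.02515   0.02515
  E           4.928   0.01085    0.1884    0.1895
  solve Keq expr → x = 0.01258; check Q = 6626
Then add 0.05084 M of D.
Step 3:
                  B         E         D         M
  I           4.928   0.01085    0.2392    0.1895
  C       -0.001534 -0.001534 -0.001023  0.001023
  E           4.927  0.009312    0.2382    0.1905
  solve Keq expr → x = 5.1145e-04; check Q = 6626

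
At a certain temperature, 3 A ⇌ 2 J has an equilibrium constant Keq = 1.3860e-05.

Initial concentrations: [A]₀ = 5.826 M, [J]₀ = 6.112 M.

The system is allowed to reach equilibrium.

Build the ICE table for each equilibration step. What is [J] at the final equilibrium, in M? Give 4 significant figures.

[J]_eq = 0.2094 M

Q₀ = 0.1889 vs Keq = 1.3860e-05 ⇒ Q>K, reverse
Step 1:
                   A          J
  init         5.826      6.112
  Δ            8.854     -5.903
  eq           14.68     0.2094
  solve Keq expr → x = -2.951; check Q = 1.3860e-05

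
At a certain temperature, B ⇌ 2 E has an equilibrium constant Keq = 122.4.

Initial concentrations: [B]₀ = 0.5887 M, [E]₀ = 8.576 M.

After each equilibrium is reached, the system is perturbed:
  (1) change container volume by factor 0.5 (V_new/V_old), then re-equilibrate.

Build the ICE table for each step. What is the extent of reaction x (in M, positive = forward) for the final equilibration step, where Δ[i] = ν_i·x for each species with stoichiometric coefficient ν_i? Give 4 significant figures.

x = -0.7801 M

Q₀ = 124.9 vs Keq = 122.4 ⇒ Q>K, reverse
Step 1:
                  B         E
  init       0.5887     8.576
  Δ        0.009516  -0.01903
  eq         0.5982     8.557
  solve Keq expr → x = -0.009516; check Q = 122.4
Then change container volume by factor 0.5 (V_new/V_old).
Step 2:
                  B         E
  init        1.196     17.11
  Δ          0.7801     -1.56
  eq          1.976     15.55
  solve Keq expr → x = -0.7801; check Q = 122.4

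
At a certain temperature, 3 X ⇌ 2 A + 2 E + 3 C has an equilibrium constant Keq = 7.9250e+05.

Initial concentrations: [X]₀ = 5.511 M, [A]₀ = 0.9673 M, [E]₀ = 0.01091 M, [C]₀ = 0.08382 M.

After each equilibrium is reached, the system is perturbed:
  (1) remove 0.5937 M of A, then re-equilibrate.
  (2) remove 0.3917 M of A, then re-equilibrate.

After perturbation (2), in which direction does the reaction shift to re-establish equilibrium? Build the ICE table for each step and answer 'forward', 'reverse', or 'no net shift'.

Direction: forward

Q₀ = 3.9185e-10 vs Keq = 7.9250e+05 ⇒ Q<K, forward
Step 1:
                   X          A          E          C
  init         5.511     0.9673    0.01091    0.08382
  Δ           -5.163      3.442      3.442      5.163
  eq          0.3482      4.409      3.453      5.247
  solve Keq expr → x = 1.721; check Q = 7.9250e+05
Then remove 0.5937 M of A.
Step 2:
                   X          A          E          C
  init        0.3482      3.815      3.453      5.247
  Δ         -0.02812    0.01875    0.01875    0.02812
  eq          0.3201      3.834      3.471      5.275
  solve Keq expr → x = 0.009373; check Q = 7.9250e+05
Then remove 0.3917 M of A.
Step 3:
                   X          A          E          C
  init        0.3201      3.442      3.471      5.275
  Δ         -0.01958    0.01305    0.01305    0.01958
  eq          0.3005      3.456      3.485      5.294
  solve Keq expr → x = 0.006527; check Q = 7.9250e+05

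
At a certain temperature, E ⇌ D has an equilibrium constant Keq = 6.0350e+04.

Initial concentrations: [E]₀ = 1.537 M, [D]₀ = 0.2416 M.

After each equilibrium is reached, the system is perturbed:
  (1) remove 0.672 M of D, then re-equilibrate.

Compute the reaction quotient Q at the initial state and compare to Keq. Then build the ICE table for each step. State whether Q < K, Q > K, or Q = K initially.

Q₀ = 0.1572; Q < K (proceeds forward)

Q₀ = 0.1572 vs Keq = 6.0350e+04 ⇒ Q<K, forward
Step 1:
                   E          D
  I            1.537     0.2416
  C           -1.537      1.537
  E       2.9471e-05      1.779
  solve Keq expr → x = 1.537; check Q = 6.0350e+04
Then remove 0.672 M of D.
Step 2:
                   E          D
  I       2.9471e-05      1.107
  C       -1.1135e-05 1.1135e-05
  E       1.8336e-05      1.107
  solve Keq expr → x = 1.1135e-05; check Q = 6.0350e+04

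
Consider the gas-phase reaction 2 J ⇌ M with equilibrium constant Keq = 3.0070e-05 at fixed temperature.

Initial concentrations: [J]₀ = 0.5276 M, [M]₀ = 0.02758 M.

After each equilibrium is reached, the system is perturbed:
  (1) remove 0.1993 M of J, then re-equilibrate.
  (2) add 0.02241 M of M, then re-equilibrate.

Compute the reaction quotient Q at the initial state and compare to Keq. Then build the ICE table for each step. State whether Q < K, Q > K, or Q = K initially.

Q₀ = 0.09908 vs Keq = 3.0070e-05 ⇒ Q>K, reverse
Step 1:
                  J         M
  init       0.5276   0.02758
  Δ         0.05514  -0.02757
  eq         0.5827 1.0211e-05
  solve Keq expr → x = -0.02757; check Q = 3.0070e-05
Then remove 0.1993 M of J.
Step 2:
                  J         M
  init       0.3834 1.0211e-05
  Δ       1.1580e-05 -5.7900e-06
  eq         0.3835 4.4213e-06
  solve Keq expr → x = -5.7900e-06; check Q = 3.0070e-05
Then add 0.02241 M of M.
Step 3:
                  J         M
  init       0.3835   0.02241
  Δ         0.04482  -0.02241
  eq         0.4283 5.5153e-06
  solve Keq expr → x = -0.02241; check Q = 3.0070e-05

Q₀ = 0.09908; Q > K (proceeds reverse)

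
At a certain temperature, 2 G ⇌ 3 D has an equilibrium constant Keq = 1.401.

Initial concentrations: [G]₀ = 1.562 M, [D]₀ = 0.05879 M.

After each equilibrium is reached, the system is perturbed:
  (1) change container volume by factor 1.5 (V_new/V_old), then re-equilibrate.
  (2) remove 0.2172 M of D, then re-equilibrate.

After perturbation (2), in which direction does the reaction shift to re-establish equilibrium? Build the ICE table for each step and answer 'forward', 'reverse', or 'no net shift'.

Q₀ = 8.3281e-05 vs Keq = 1.401 ⇒ Q<K, forward
Step 1:
                   G          D
  init         1.562    0.05879
  Δ          -0.6582     0.9872
  eq          0.9038      1.046
  solve Keq expr → x = 0.3291; check Q = 1.401
Then change container volume by factor 1.5 (V_new/V_old).
Step 2:
                   G          D
  init        0.6026     0.6973
  Δ         -0.04216    0.06324
  eq          0.5604     0.7606
  solve Keq expr → x = 0.02108; check Q = 1.401
Then remove 0.2172 M of D.
Step 3:
                   G          D
  init        0.5604     0.5434
  Δ         -0.08936      0.134
  eq           0.471     0.6774
  solve Keq expr → x = 0.04468; check Q = 1.401

Direction: forward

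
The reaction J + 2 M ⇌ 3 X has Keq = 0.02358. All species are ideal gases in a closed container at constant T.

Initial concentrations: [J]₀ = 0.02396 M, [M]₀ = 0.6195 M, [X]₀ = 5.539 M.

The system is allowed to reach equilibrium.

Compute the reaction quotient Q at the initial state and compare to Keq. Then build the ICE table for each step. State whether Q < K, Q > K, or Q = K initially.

Q₀ = 1.8481e+04; Q > K (proceeds reverse)

Q₀ = 1.8481e+04 vs Keq = 0.02358 ⇒ Q>K, reverse
Step 1:
                    J           M           X
  Initial     0.02396      0.6195       5.539
  Change        1.576       3.151      -4.727
  Equil         1.599       3.771      0.8124
  solve Keq expr → x = -1.576; check Q = 0.02358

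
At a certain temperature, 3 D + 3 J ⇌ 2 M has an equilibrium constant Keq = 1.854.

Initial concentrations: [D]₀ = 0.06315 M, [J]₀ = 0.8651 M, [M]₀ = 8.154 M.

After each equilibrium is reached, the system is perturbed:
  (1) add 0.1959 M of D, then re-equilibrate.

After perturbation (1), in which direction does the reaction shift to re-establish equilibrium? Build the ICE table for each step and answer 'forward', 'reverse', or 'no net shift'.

Direction: forward

Q₀ = 4.0778e+05 vs Keq = 1.854 ⇒ Q>K, reverse
Step 1:
                  D         J         M
  I         0.06315    0.8651     8.154
  C           1.329     1.329    -0.886
  E           1.392     2.194     7.268
  solve Keq expr → x = -0.443; check Q = 1.854
Then add 0.1959 M of D.
Step 2:
                  D         J         M
  I           1.588     2.194     7.268
  C         -0.1114   -0.1114   0.07429
  E           1.477     2.083     7.342
  solve Keq expr → x = 0.03715; check Q = 1.854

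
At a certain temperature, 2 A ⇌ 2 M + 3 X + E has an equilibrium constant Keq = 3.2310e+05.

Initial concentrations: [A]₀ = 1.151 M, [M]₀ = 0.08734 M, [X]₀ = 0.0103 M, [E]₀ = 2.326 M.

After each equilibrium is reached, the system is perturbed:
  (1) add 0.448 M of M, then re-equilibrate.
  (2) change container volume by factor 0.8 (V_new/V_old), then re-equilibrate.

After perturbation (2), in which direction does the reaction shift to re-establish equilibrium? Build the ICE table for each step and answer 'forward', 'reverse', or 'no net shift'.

Q₀ = 1.4635e-08 vs Keq = 3.2310e+05 ⇒ Q<K, forward
Step 1:
                  A         M         X         E
  I           1.151   0.08734    0.0103     2.326
  C          -1.143     1.143     1.714    0.5713
  E         0.00834      1.23     1.724     2.897
  solve Keq expr → x = 0.5713; check Q = 3.2310e+05
Then add 0.448 M of M.
Step 2:
                  A         M         X         E
  I         0.00834     1.678     1.724     2.897
  C        0.002971 -0.002971 -0.004456 -0.001485
  E         0.01131     1.675      1.72     2.896
  solve Keq expr → x = -0.001485; check Q = 3.2310e+05
Then change container volume by factor 0.8 (V_new/V_old).
Step 3:
                  A         M         X         E
  I         0.01414     2.094      2.15      3.62
  C        0.007683 -0.007683  -0.01152 -0.003842
  E         0.02182     2.086     2.138     3.616
  solve Keq expr → x = -0.003842; check Q = 3.2310e+05

Direction: reverse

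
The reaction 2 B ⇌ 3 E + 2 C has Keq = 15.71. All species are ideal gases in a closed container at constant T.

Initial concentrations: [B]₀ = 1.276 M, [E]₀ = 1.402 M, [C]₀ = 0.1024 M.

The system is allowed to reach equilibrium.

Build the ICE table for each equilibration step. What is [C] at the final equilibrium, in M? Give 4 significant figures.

Q₀ = 0.01775 vs Keq = 15.71 ⇒ Q<K, forward
Step 1:
                    B           E           C
  init          1.276       1.402      0.1024
  Δ           -0.6227      0.9341      0.6227
  eq           0.6533       2.336      0.7251
  solve Keq expr → x = 0.3114; check Q = 15.71

[C]_eq = 0.7251 M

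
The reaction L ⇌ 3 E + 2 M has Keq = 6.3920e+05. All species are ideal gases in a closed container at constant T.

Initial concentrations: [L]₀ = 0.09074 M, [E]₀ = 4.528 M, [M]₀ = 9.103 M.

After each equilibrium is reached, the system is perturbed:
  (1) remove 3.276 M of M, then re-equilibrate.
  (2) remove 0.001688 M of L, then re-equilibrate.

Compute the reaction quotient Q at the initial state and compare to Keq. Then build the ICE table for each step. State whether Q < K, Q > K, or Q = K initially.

Q₀ = 8.4779e+04; Q < K (proceeds forward)

Q₀ = 8.4779e+04 vs Keq = 6.3920e+05 ⇒ Q<K, forward
Step 1:
                   L          E          M
  I          0.09074      4.528      9.103
  C         -0.07631     0.2289     0.1526
  E          0.01443      4.757      9.256
  solve Keq expr → x = 0.07631; check Q = 6.3920e+05
Then remove 3.276 M of M.
Step 2:
                   L          E          M
  I          0.01443      4.757       5.98
  C        -0.008276    0.02483    0.01655
  E          0.00615      4.782      5.996
  solve Keq expr → x = 0.008276; check Q = 6.3920e+05
Then remove 0.001688 M of L.
Step 3:
                   L          E          M
  I         0.004462      4.782      5.996
  C         0.001662  -0.004986  -0.003324
  E         0.006124      4.777      5.993
  solve Keq expr → x = -0.001662; check Q = 6.3920e+05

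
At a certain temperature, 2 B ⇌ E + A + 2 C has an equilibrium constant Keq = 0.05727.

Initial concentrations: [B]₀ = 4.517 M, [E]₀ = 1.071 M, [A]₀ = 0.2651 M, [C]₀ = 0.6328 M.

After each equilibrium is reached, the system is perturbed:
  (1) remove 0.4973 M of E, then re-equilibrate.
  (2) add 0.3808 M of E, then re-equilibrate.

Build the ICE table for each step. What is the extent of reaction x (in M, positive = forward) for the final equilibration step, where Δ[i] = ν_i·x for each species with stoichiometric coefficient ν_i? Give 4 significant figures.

Q₀ = 0.005572 vs Keq = 0.05727 ⇒ Q<K, forward
Step 1:
                   B          E          A          C
  I            4.517      1.071     0.2651     0.6328
  C          -0.5158     0.2579     0.2579     0.5158
  E            4.001      1.329      0.523      1.149
  solve Keq expr → x = 0.2579; check Q = 0.05727
Then remove 0.4973 M of E.
Step 2:
                   B          E          A          C
  I            4.001     0.8316      0.523      1.149
  C          -0.1288    0.06441    0.06441     0.1288
  E            3.872      0.896     0.5874      1.277
  solve Keq expr → x = 0.06441; check Q = 0.05727
Then add 0.3808 M of E.
Step 3:
                   B          E          A          C
  I            3.872      1.277     0.5874      1.277
  C           0.1032   -0.05158   -0.05158    -0.1032
  E            3.976      1.225     0.5358      1.174
  solve Keq expr → x = -0.05158; check Q = 0.05727

x = -0.05158 M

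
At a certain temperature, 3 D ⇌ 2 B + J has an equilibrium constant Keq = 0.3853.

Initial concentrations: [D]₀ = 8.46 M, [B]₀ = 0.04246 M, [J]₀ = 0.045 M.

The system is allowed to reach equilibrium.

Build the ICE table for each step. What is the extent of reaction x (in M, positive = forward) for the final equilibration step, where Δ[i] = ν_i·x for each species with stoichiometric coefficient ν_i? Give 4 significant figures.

Q₀ = 1.3399e-07 vs Keq = 0.3853 ⇒ Q<K, forward
Step 1:
                  D         B         J
  I            8.46   0.04246     0.045
  C          -4.861     3.241      1.62
  E           3.599     3.283     1.665
  solve Keq expr → x = 1.62; check Q = 0.3853

x = 1.62 M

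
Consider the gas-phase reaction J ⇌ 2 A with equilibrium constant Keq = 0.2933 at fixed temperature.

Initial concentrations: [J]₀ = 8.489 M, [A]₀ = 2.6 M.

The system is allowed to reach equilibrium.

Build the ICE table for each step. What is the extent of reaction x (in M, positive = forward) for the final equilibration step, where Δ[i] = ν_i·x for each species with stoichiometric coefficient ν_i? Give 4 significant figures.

Q₀ = 0.7963 vs Keq = 0.2933 ⇒ Q>K, reverse
Step 1:
                   J          A
  init         8.489        2.6
  Δ           0.4887    -0.9773
  eq           8.978      1.623
  solve Keq expr → x = -0.4887; check Q = 0.2933

x = -0.4887 M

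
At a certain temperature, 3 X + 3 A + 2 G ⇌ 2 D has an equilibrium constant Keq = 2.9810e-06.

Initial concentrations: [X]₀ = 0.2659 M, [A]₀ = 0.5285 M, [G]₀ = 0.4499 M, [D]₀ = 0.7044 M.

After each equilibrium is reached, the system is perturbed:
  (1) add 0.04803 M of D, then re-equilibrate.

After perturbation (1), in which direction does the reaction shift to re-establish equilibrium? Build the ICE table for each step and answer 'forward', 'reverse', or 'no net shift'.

Direction: reverse

Q₀ = 883.3 vs Keq = 2.9810e-06 ⇒ Q>K, reverse
Step 1:
                   X          A          G          D
  init        0.2659     0.5285     0.4499     0.7044
  Δ            1.048      1.048     0.6985    -0.6985
  eq           1.314      1.576      1.148   0.005908
  solve Keq expr → x = -0.3492; check Q = 2.9810e-06
Then add 0.04803 M of D.
Step 2:
                   X          A          G          D
  init         1.314      1.576      1.148    0.05394
  Δ          0.07026    0.07026    0.04684   -0.04684
  eq           1.384      1.646      1.195   0.007098
  solve Keq expr → x = -0.02342; check Q = 2.9810e-06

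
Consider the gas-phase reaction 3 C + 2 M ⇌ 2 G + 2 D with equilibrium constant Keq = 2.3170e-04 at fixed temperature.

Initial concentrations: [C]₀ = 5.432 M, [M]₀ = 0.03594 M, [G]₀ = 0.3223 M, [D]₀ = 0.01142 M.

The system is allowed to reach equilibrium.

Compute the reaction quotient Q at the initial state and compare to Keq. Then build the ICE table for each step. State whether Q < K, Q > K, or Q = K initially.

Q₀ = 6.5436e-05; Q < K (proceeds forward)

Q₀ = 6.5436e-05 vs Keq = 2.3170e-04 ⇒ Q<K, forward
Step 1:
                   C          M          G          D
  Initial      5.432    0.03594     0.3223    0.01142
  Change   -0.009101  -0.006067   0.006067   0.006067
  Equil        5.423    0.02987     0.3284    0.01749
  solve Keq expr → x = 0.003034; check Q = 2.3170e-04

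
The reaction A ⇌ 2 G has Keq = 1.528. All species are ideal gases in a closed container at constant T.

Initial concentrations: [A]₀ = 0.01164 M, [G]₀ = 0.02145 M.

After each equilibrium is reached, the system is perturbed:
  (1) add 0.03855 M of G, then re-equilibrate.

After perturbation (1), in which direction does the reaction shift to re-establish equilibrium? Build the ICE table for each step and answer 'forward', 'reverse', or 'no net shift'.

Q₀ = 0.03953 vs Keq = 1.528 ⇒ Q<K, forward
Step 1:
                   A          G
  Initial    0.01164    0.02145
  Change    -0.01046    0.02093
  Equil     0.001175    0.04238
  solve Keq expr → x = 0.01046; check Q = 1.528
Then add 0.03855 M of G.
Step 2:
                   A          G
  Initial   0.001175    0.08093
  Change    0.002581  -0.005163
  Equil     0.003757    0.07577
  solve Keq expr → x = -0.002581; check Q = 1.528

Direction: reverse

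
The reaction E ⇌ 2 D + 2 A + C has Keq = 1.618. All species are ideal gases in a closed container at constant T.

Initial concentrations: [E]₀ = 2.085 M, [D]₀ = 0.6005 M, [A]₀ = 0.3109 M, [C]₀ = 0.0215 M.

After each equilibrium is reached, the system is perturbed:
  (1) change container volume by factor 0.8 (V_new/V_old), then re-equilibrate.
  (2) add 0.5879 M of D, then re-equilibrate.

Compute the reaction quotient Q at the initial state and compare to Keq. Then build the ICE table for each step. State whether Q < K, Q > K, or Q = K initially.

Q₀ = 3.5942e-04; Q < K (proceeds forward)

Q₀ = 3.5942e-04 vs Keq = 1.618 ⇒ Q<K, forward
Step 1:
                    E           D           A           C
  Initial       2.085      0.6005      0.3109      0.0215
  Change      -0.5138       1.028       1.028      0.5138
  Equil         1.571       1.628       1.339      0.5353
  solve Keq expr → x = 0.5138; check Q = 1.618
Then change container volume by factor 0.8 (V_new/V_old).
Step 2:
                    E           D           A           C
  Initial       1.964       2.035       1.673      0.6691
  Change       0.1302     -0.2604     -0.2604     -0.1302
  Equil         2.094       1.775       1.413       0.539
  solve Keq expr → x = -0.1302; check Q = 1.618
Then add 0.5879 M of D.
Step 3:
                    E           D           A           C
  Initial       2.094       2.363       1.413       0.539
  Change      0.07914     -0.1583     -0.1583    -0.07914
  Equil         2.173       2.204       1.254      0.4598
  solve Keq expr → x = -0.07914; check Q = 1.618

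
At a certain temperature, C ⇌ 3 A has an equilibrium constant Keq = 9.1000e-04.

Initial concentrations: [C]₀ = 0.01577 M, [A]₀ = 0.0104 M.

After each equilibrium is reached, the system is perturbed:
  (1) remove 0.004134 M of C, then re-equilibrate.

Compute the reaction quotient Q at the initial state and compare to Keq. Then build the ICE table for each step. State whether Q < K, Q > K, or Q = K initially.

Q₀ = 7.1329e-05 vs Keq = 9.1000e-04 ⇒ Q<K, forward
Step 1:
                   C          A
  I          0.01577     0.0104
  C        -0.003901     0.0117
  E          0.01187     0.0221
  solve Keq expr → x = 0.003901; check Q = 9.1000e-04
Then remove 0.004134 M of C.
Step 2:
                   C          A
  I         0.007735     0.0221
  C       7.7377e-04  -0.002321
  E         0.008508    0.01978
  solve Keq expr → x = -7.7377e-04; check Q = 9.1000e-04

Q₀ = 7.1329e-05; Q < K (proceeds forward)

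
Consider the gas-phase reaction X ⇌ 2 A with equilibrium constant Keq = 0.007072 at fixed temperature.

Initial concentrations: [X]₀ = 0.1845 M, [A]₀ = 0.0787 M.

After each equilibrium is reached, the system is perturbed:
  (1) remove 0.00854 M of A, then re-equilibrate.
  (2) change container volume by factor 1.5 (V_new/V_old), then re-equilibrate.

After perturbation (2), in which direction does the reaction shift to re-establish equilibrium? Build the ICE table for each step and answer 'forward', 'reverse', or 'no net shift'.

Q₀ = 0.03357 vs Keq = 0.007072 ⇒ Q>K, reverse
Step 1:
                  X         A
  Initial    0.1845    0.0787
  Change    0.02032  -0.04064
  Equil      0.2048   0.03806
  solve Keq expr → x = -0.02032; check Q = 0.007072
Then remove 0.00854 M of A.
Step 2:
                  X         A
  Initial    0.2048   0.02952
  Change   -0.00408  0.008159
  Equil      0.2007   0.03768
  solve Keq expr → x = 0.00408; check Q = 0.007072
Then change container volume by factor 1.5 (V_new/V_old).
Step 3:
                  X         A
  Initial    0.1338   0.02512
  Change  -0.002669  0.005337
  Equil      0.1312   0.03046
  solve Keq expr → x = 0.002669; check Q = 0.007072

Direction: forward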